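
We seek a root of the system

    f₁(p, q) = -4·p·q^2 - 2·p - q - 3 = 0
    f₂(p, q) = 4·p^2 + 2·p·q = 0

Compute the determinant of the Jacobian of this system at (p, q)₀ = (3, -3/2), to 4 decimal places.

J = [[-4·q^2 - 2, -8·p·q - 1], [8·p + 2·q, 2·p]].
At the point, J = [[-11.0000, 35.0000], [21.0000, 6.0000]].
det J = -801.0000.

-801.0000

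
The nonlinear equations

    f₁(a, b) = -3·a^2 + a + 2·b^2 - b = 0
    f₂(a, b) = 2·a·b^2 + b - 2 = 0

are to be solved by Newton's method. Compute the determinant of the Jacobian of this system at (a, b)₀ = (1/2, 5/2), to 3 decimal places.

-124.500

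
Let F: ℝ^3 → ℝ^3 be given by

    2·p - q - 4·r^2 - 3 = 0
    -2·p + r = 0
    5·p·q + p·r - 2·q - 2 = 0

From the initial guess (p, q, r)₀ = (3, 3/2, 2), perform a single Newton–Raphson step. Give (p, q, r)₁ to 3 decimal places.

At (3, 3/2, 2): F = (-14.500, -4.000, 23.500).
Jacobian J = [[2, -1, -8·r], [-2, 0, 1], [5·q + r, 5·p - 2, p]].
At the point, J = [[2.000, -1.000, -16.000], [-2.000, 0.000, 1.000], [9.500, 13.000, 3.000]] (det J = 374.500).
Solving J·Δ = −F gives Δ = (-2.630, 0.405, -1.260).
Then the next iterate is (p, q, r)₁ = (0.370, 1.905, 0.740).

(0.370, 1.905, 0.740)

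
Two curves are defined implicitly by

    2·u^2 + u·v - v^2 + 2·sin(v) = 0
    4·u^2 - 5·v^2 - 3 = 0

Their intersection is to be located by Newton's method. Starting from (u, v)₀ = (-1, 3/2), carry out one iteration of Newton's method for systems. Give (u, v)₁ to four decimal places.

At (-1, 3/2): F = (0.244990, -10.2500).
Jacobian J = [[4·u + v, u - 2·v + 2·cos(v)], [8·u, -10·v]].
At the point, J = [[-2.5000, -3.858526], [-8.0000, -15.0000]] (det J = 6.631795).
Solving J·Δ = −F gives Δ = (6.5178, -4.1595).
Then the next iterate is (u, v)₁ = (5.5178, -2.6595).

(5.5178, -2.6595)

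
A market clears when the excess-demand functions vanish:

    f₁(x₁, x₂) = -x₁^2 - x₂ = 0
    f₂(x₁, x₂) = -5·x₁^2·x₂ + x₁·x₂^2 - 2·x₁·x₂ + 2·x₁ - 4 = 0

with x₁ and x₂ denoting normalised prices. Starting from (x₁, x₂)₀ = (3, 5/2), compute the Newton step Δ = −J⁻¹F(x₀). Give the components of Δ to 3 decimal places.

At (3, 5/2): F = (-11.500, -106.750).
Jacobian J = [[-2·x₁, -1], [-10·x₁·x₂ + x₂^2 - 2·x₂ + 2, -5·x₁^2 + 2·x₁·x₂ - 2·x₁]].
At the point, J = [[-6.000, -1.000], [-71.750, -36.000]] (det J = 144.250).
Solving J·Δ = −F gives Δ = (-2.130, 1.280).

(-2.130, 1.280)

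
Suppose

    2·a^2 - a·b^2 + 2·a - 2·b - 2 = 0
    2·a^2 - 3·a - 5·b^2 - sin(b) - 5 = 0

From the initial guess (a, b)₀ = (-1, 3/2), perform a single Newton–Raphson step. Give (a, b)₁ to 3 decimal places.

(-1.756, 1.038)

At (-1, 3/2): F = (-2.750, -12.24749).
Jacobian J = [[4·a - b^2 + 2, -2·a·b - 2], [4·a - 3, -10·b - cos(b)]].
At the point, J = [[-4.250, 1.000], [-7.000, -15.07074]] (det J = 71.05063).
Solving J·Δ = −F gives Δ = (-0.756, -0.462).
Then the next iterate is (a, b)₁ = (-1.756, 1.038).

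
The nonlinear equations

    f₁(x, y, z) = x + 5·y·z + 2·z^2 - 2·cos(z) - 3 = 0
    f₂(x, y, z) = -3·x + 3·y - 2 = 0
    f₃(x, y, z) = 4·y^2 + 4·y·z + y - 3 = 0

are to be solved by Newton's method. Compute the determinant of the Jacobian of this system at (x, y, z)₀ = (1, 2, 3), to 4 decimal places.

-1554.5549

J = [[1, 5·z, 5·y + 4·z + 2·sin(z)], [-3, 3, 0], [0, 8·y + 4·z + 1, 4·y]].
At the point, J = [[1.0000, 15.0000, 22.282240], [-3.0000, 3.0000, 0.0000], [0.0000, 29.0000, 8.0000]].
det J = -1554.5549.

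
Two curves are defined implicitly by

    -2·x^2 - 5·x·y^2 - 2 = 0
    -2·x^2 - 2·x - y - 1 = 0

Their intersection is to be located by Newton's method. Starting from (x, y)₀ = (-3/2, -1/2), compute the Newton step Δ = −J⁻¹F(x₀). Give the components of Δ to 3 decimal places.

At (-3/2, -1/2): F = (-4.625, -2.000).
Jacobian J = [[-4·x - 5·y^2, -10·x·y], [-4·x - 2, -1]].
At the point, J = [[4.750, -7.500], [4.000, -1.000]] (det J = 25.250).
Solving J·Δ = −F gives Δ = (0.411, -0.356).

(0.411, -0.356)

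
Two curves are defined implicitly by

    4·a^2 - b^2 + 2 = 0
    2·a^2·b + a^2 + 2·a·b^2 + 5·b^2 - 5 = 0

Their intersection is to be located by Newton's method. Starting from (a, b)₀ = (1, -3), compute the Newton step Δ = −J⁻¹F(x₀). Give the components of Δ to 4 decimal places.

At (1, -3): F = (-3.0000, 53.0000).
Jacobian J = [[8·a, -2·b], [4·a·b + 2·a + 2·b^2, 2·a^2 + 4·a·b + 10·b]].
At the point, J = [[8.0000, 6.0000], [8.0000, -40.0000]] (det J = -368.0000).
Solving J·Δ = −F gives Δ = (-0.5380, 1.2174).

(-0.5380, 1.2174)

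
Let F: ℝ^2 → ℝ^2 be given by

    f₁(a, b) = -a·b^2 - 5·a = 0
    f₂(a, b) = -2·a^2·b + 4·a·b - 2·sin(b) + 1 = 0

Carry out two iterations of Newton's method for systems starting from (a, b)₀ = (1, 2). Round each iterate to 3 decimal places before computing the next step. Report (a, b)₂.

At (1, 2): F = (-9.000, 3.18141).
Jacobian J = [[-b^2 - 5, -2·a·b], [-4·a·b + 4·b, -2·a^2 + 4·a - 2·cos(b)]].
At the point, J = [[-9.000, -4.000], [0.000, 2.83229]] (det J = -25.49064).
Solving J·Δ = −F gives Δ = (-0.501, -1.123).
Then the next iterate is (a, b)₁ = (0.499, 0.877).
Round to (0.499, 0.877) and repeat: F = (-2.87880, 0.77610), J = [[-5.76913, -0.87525], [1.75751, 0.21908]].
Δ = (-0.177, -2.122), so (a, b)₂ = (0.322, -1.245).

(0.322, -1.245)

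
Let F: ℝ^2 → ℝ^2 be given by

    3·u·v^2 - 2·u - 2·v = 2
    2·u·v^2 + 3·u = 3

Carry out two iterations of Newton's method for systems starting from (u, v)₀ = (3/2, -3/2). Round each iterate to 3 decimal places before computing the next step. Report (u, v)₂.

At (3/2, -3/2): F = (8.125, 8.250).
Jacobian J = [[3·v^2 - 2, 6·u·v - 2], [2·v^2 + 3, 4·u·v]].
At the point, J = [[4.750, -15.500], [7.500, -9.000]] (det J = 73.500).
Solving J·Δ = −F gives Δ = (-0.745, 0.296).
Then the next iterate is (u, v)₁ = (0.755, -1.204).
Round to (0.755, -1.204) and repeat: F = (2.18138, 1.45392), J = [[2.34885, -7.45412], [5.89923, -3.63608]].
Δ = (-0.082, 0.267), so (u, v)₂ = (0.673, -0.937).

(0.673, -0.937)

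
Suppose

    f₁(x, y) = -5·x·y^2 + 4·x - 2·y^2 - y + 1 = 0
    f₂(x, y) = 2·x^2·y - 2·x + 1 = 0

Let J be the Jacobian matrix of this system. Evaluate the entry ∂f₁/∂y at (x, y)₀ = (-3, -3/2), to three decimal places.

-40.000

∂f₁/∂y = -10·x·y - 4·y - 1.
At (-3, -3/2) this is -40.000.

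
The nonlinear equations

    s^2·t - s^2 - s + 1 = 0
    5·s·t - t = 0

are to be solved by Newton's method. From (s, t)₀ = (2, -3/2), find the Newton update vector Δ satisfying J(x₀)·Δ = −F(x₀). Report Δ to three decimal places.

At (2, -3/2): F = (-11.000, -13.500).
Jacobian J = [[2·s·t - 2·s - 1, s^2], [5·t, 5·s - 1]].
At the point, J = [[-11.000, 4.000], [-7.500, 9.000]] (det J = -69.000).
Solving J·Δ = −F gives Δ = (-0.652, 0.957).

(-0.652, 0.957)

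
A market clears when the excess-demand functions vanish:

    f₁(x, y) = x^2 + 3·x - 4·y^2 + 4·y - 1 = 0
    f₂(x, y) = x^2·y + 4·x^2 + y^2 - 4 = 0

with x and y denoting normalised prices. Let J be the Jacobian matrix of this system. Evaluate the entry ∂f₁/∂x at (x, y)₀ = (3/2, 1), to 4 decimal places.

6.0000

∂f₁/∂x = 2·x + 3.
At (3/2, 1) this is 6.0000.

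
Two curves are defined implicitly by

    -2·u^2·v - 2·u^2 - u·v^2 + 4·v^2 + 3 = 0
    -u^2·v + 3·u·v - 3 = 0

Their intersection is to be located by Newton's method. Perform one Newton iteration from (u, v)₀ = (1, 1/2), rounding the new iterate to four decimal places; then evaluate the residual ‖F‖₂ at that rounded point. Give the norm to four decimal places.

0.7818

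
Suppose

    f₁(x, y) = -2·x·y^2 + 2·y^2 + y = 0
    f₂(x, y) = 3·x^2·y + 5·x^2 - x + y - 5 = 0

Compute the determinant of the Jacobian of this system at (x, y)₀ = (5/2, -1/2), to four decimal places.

-75.8750

J = [[-2·y^2, -4·x·y + 4·y + 1], [6·x·y + 10·x - 1, 3·x^2 + 1]].
At the point, J = [[-0.5000, 4.0000], [16.5000, 19.7500]].
det J = -75.8750.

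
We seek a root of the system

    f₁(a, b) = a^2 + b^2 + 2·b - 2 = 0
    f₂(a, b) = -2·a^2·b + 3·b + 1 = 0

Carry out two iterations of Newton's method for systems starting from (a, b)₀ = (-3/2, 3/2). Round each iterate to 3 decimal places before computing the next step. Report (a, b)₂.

(-6.081, -5.220)

At (-3/2, 3/2): F = (5.500, -1.250).
Jacobian J = [[2·a, 2·b + 2], [-4·a·b, -2·a^2 + 3]].
At the point, J = [[-3.000, 5.000], [9.000, -1.500]] (det J = -40.500).
Solving J·Δ = −F gives Δ = (-0.049, -1.130).
Then the next iterate is (a, b)₁ = (-1.549, 0.370).
Round to (-1.549, 0.370) and repeat: F = (1.27630, 0.33444), J = [[-3.098, 2.740], [2.29252, -1.79880]].
Δ = (-4.532, -5.590), so (a, b)₂ = (-6.081, -5.220).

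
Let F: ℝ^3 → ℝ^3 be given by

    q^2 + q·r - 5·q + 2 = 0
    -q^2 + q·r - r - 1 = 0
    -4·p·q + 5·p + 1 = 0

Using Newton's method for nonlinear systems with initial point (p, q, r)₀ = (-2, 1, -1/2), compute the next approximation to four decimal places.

(5.4000, 0.2000, -0.8000)

At (-2, 1, -1/2): F = (-2.5000, -2.0000, -1.0000).
Jacobian J = [[0, 2·q + r - 5, q], [0, -2·q + r, q - 1], [-4·q + 5, -4·p, 0]].
At the point, J = [[0.0000, -3.5000, 1.0000], [0.0000, -2.5000, 0.0000], [1.0000, 8.0000, 0.0000]] (det J = 2.5000).
Solving J·Δ = −F gives Δ = (7.4000, -0.8000, -0.3000).
Then the next iterate is (p, q, r)₁ = (5.4000, 0.2000, -0.8000).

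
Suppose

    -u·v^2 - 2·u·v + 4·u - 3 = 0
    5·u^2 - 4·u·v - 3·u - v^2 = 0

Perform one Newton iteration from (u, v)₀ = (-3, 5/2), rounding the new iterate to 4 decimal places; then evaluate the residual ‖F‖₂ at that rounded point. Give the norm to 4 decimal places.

At (-3, 5/2): F = (18.7500, 77.7500).
Jacobian J = [[-v^2 - 2·v + 4, -2·u·v - 2·u], [10·u - 4·v - 3, -4·u - 2·v]].
At the point, J = [[-7.2500, 21.0000], [-43.0000, 7.0000]] (det J = 852.2500).
Solving J·Δ = −F gives Δ = (1.7618, -0.2846).
Then the next iterate is (u, v)₁ = (-1.2382, 2.2154).
Re-evaluating at (-1.2382, 2.2154): F = (3.610499, 17.444732), so ‖F‖₂ = 17.8144.

17.8144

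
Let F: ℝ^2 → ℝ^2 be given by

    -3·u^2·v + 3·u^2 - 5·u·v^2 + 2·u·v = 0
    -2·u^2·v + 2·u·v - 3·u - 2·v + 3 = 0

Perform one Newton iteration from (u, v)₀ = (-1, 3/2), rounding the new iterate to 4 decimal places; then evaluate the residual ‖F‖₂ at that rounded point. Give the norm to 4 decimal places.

At (-1, 3/2): F = (6.7500, -3.0000).
Jacobian J = [[-6·u·v + 6·u - 5·v^2 + 2·v, -3·u^2 - 10·u·v + 2·u], [-4·u·v + 2·v - 3, -2·u^2 + 2·u - 2]].
At the point, J = [[-5.2500, 10.0000], [6.0000, -6.0000]] (det J = -28.5000).
Solving J·Δ = −F gives Δ = (-0.3684, -0.8684).
Then the next iterate is (u, v)₁ = (-1.3684, 0.6316).
Re-evaluating at (-1.3684, 0.6316): F = (3.070345, 1.748072), so ‖F‖₂ = 3.5331.

3.5331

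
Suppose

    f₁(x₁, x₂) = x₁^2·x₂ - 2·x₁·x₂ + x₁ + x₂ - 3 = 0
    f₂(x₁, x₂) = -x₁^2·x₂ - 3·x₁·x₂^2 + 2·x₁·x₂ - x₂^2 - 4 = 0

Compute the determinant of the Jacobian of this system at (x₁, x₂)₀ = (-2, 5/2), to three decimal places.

-204.250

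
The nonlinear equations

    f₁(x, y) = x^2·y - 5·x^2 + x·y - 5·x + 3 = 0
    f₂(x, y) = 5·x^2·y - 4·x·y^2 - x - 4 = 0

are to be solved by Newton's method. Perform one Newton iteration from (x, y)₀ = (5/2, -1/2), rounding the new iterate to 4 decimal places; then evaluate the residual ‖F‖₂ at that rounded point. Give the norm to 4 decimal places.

13.4702

At (5/2, -1/2): F = (-45.1250, -24.6250).
Jacobian J = [[2·x·y - 10·x + y - 5, x^2 + x], [10·x·y - 4·y^2 - 1, 5·x^2 - 8·x·y]].
At the point, J = [[-33.0000, 8.7500], [-14.5000, 41.2500]] (det J = -1234.3750).
Solving J·Δ = −F gives Δ = (-1.3334, 0.1283).
Then the next iterate is (x, y)₁ = (1.1666, -0.3717).
Re-evaluating at (1.1666, -0.3717): F = (-10.577270, -8.340650), so ‖F‖₂ = 13.4702.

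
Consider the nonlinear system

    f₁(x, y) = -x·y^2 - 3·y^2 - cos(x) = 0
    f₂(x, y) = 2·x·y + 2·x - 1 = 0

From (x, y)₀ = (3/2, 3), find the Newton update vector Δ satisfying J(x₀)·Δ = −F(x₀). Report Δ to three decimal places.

(-0.913, -1.232)

At (3/2, 3): F = (-40.57074, 11.000).
Jacobian J = [[-y^2 + sin(x), -2·x·y - 6·y], [2·y + 2, 2·x]].
At the point, J = [[-8.00251, -27.000], [8.000, 3.000]] (det J = 191.99248).
Solving J·Δ = −F gives Δ = (-0.913, -1.232).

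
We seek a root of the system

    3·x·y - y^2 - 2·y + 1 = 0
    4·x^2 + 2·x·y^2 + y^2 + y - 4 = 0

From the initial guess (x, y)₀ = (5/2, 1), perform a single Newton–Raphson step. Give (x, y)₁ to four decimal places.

(1.8026, 0.0263)

At (5/2, 1): F = (5.5000, 28.0000).
Jacobian J = [[3·y, 3·x - 2·y - 2], [8·x + 2·y^2, 4·x·y + 2·y + 1]].
At the point, J = [[3.0000, 3.5000], [22.0000, 13.0000]] (det J = -38.0000).
Solving J·Δ = −F gives Δ = (-0.6974, -0.9737).
Then the next iterate is (x, y)₁ = (1.8026, 0.0263).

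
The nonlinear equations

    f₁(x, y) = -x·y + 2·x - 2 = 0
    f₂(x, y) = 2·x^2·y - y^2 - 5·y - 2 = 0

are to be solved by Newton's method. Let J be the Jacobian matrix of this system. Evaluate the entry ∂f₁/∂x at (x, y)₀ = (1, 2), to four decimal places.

∂f₁/∂x = -y + 2.
At (1, 2) this is 0.0000.

0.0000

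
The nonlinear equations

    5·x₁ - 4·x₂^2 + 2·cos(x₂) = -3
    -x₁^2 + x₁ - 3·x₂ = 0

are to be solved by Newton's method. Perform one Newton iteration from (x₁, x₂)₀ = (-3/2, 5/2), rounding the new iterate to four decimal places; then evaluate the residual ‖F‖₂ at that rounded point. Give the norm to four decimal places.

At (-3/2, 5/2): F = (-31.102287, -11.2500).
Jacobian J = [[5, -8·x₂ - 2·sin(x₂)], [-2·x₁ + 1, -3]].
At the point, J = [[5.0000, -21.196944], [4.0000, -3.0000]] (det J = 69.787777).
Solving J·Δ = −F gives Δ = (2.0800, -0.9767).
Then the next iterate is (x₁, x₂)₁ = (0.5800, 1.5233).
Re-evaluating at (0.5800, 1.5233): F = (-3.286815, -4.3263), so ‖F‖₂ = 5.4332.

5.4332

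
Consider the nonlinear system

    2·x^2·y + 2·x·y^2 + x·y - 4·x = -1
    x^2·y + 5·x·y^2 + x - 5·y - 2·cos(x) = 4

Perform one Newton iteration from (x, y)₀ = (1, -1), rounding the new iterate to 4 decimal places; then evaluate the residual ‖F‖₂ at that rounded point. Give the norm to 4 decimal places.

At (1, -1): F = (-4.0000, 4.919395).
Jacobian J = [[4·x·y + 2·y^2 + y - 4, 2·x^2 + 4·x·y + x], [2·x·y + 5·y^2 + 2·sin(x) + 1, x^2 + 10·x·y - 5]].
At the point, J = [[-7.0000, -1.0000], [5.682942, -14.0000]] (det J = 103.682942).
Solving J·Δ = −F gives Δ = (-0.5876, 0.1129).
Then the next iterate is (x, y)₁ = (0.4124, -0.8871).
Re-evaluating at (0.4124, -0.8871): F = (-0.668112, 0.487388), so ‖F‖₂ = 0.8270.

0.8270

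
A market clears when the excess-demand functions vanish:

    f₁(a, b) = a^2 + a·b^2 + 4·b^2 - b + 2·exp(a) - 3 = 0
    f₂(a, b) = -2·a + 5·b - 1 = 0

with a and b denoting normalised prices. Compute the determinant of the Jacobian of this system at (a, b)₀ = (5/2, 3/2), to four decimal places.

J = [[2·a + b^2 + 2·exp(a), 2·a·b + 8·b - 1], [-2, 5]].
At the point, J = [[31.614988, 18.5000], [-2.0000, 5.0000]].
det J = 195.0749.

195.0749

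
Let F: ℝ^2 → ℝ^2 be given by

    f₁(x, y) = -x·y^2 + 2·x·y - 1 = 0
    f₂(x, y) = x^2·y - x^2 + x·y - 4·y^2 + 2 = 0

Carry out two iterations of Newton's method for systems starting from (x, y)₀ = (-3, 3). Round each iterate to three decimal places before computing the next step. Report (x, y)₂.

(-4.978, 2.097)

At (-3, 3): F = (8.000, -25.000).
Jacobian J = [[-y^2 + 2·y, -2·x·y + 2·x], [2·x·y - 2·x + y, x^2 + x - 8·y]].
At the point, J = [[-3.000, 12.000], [-9.000, -18.000]] (det J = 162.000).
Solving J·Δ = −F gives Δ = (-0.963, -0.907).
Then the next iterate is (x, y)₁ = (-3.963, 2.093).
Round to (-3.963, 2.093) and repeat: F = (-0.22861, -6.65119), J = [[-0.19465, 8.66312], [-6.57012, -5.00163]].
Δ = (-1.015, 0.004), so (x, y)₂ = (-4.978, 2.097).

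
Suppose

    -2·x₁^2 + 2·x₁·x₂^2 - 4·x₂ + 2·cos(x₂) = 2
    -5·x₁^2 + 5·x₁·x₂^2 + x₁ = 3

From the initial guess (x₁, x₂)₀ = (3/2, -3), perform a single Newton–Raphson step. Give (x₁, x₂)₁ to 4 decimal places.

(2.8835, -0.8302)

At (3/2, -3): F = (30.520015, 54.7500).
Jacobian J = [[-4·x₁ + 2·x₂^2, 4·x₁·x₂ - 2·sin(x₂) - 4], [-10·x₁ + 5·x₂^2 + 1, 10·x₁·x₂]].
At the point, J = [[12.0000, -21.717760], [31.0000, -45.0000]] (det J = 133.250560).
Solving J·Δ = −F gives Δ = (1.3835, 2.1698).
Then the next iterate is (x₁, x₂)₁ = (2.8835, -0.8302).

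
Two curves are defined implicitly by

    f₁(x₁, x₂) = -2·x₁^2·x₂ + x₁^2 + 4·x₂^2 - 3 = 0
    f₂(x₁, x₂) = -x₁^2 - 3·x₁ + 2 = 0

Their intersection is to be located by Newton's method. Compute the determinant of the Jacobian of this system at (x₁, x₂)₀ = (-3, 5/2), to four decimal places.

-6.0000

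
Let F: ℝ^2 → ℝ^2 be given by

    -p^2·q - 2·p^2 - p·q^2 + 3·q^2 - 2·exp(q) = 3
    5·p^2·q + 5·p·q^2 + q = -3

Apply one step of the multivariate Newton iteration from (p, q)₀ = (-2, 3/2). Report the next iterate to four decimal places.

(-0.4018, -0.4963)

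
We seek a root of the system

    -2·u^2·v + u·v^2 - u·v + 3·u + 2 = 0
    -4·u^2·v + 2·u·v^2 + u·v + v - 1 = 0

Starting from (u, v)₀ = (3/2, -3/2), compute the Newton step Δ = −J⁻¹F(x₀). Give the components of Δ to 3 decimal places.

At (3/2, -3/2): F = (18.875, 15.500).
Jacobian J = [[-4·u·v + v^2 - v + 3, -2·u^2 + 2·u·v - u], [-8·u·v + 2·v^2 + v, -4·u^2 + 4·u·v + u + 1]].
At the point, J = [[15.750, -10.500], [21.000, -15.500]] (det J = -23.625).
Solving J·Δ = −F gives Δ = (-5.495, -6.444).

(-5.495, -6.444)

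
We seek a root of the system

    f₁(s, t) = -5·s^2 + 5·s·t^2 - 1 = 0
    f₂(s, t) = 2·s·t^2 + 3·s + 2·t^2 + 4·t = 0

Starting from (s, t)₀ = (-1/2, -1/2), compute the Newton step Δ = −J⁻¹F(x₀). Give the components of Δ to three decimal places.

At (-1/2, -1/2): F = (-2.875, -3.250).
Jacobian J = [[-10·s + 5·t^2, 10·s·t], [2·t^2 + 3, 4·s·t + 4·t + 4]].
At the point, J = [[6.250, 2.500], [3.500, 3.000]] (det J = 10.000).
Solving J·Δ = −F gives Δ = (0.050, 1.025).

(0.050, 1.025)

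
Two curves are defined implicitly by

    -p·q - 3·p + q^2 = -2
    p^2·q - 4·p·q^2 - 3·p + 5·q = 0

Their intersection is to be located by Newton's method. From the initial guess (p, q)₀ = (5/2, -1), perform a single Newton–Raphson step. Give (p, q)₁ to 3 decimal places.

At (5/2, -1): F = (-2.000, -28.750).
Jacobian J = [[-q - 3, -p + 2·q], [2·p·q - 4·q^2 - 3, p^2 - 8·p·q + 5]].
At the point, J = [[-2.000, -4.500], [-12.000, 31.250]] (det J = -116.500).
Solving J·Δ = −F gives Δ = (-1.647, 0.288).
Then the next iterate is (p, q)₁ = (0.853, -0.712).

(0.853, -0.712)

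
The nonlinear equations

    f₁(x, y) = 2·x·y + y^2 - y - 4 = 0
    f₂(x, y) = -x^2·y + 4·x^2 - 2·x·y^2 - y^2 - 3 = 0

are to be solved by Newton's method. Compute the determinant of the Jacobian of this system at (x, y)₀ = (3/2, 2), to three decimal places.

J = [[2·y, 2·x + 2·y - 1], [-2·x·y + 8·x - 2·y^2, -x^2 - 4·x·y - 2·y]].
At the point, J = [[4.000, 6.000], [-2.000, -18.250]].
det J = -61.000.

-61.000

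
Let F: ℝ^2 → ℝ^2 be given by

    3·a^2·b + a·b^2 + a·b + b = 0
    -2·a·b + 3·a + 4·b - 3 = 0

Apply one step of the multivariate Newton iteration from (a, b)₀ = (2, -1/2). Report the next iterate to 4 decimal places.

(1.2500, -0.3221)

At (2, -1/2): F = (-7.0000, 3.0000).
Jacobian J = [[6·a·b + b^2 + b, 3·a^2 + 2·a·b + a + 1], [-2·b + 3, -2·a + 4]].
At the point, J = [[-6.2500, 13.0000], [4.0000, 0.0000]] (det J = -52.0000).
Solving J·Δ = −F gives Δ = (-0.7500, 0.1779).
Then the next iterate is (a, b)₁ = (1.2500, -0.3221).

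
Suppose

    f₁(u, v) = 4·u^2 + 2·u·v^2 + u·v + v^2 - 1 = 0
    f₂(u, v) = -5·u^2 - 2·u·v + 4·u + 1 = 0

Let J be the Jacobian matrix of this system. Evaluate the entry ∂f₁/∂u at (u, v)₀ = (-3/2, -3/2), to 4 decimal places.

∂f₁/∂u = 8·u + 2·v^2 + v.
At (-3/2, -3/2) this is -9.0000.

-9.0000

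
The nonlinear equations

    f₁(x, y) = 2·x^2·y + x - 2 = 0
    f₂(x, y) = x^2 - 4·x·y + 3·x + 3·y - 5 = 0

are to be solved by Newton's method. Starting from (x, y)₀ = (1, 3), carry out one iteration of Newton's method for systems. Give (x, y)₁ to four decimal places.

At (1, 3): F = (5.0000, -4.0000).
Jacobian J = [[4·x·y + 1, 2·x^2], [2·x - 4·y + 3, -4·x + 3]].
At the point, J = [[13.0000, 2.0000], [-7.0000, -1.0000]] (det J = 1.0000).
Solving J·Δ = −F gives Δ = (-3.0000, 17.0000).
Then the next iterate is (x, y)₁ = (-2.0000, 20.0000).

(-2.0000, 20.0000)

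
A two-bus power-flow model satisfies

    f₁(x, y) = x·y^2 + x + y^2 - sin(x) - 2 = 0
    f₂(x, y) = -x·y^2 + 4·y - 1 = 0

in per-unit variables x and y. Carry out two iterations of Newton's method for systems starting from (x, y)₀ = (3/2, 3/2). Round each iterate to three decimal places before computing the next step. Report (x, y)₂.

(2.612, 0.237)

At (3/2, 3/2): F = (4.12751, 1.625).
Jacobian J = [[y^2 - cos(x) + 1, 2·x·y + 2·y], [-y^2, -2·x·y + 4]].
At the point, J = [[3.17926, 7.500], [-2.250, -0.500]] (det J = 15.28537).
Solving J·Δ = −F gives Δ = (0.932, -0.946).
Then the next iterate is (x, y)₁ = (2.432, 0.554).
Round to (2.432, 0.554) and repeat: F = (0.83381, 0.46958), J = [[2.06554, 3.80266], [-0.30692, 1.30534]].
Δ = (0.180, -0.317), so (x, y)₂ = (2.612, 0.237).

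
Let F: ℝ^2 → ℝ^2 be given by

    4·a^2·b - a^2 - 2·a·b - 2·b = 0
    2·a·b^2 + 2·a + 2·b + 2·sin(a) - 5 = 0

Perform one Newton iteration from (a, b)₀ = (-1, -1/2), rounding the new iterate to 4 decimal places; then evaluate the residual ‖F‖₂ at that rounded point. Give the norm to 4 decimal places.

186.3432

At (-1, -1/2): F = (-3.0000, -10.182942).
Jacobian J = [[8·a·b - 2·a - 2·b, 4·a^2 - 2·a - 2], [2·b^2 + 2·cos(a) + 2, 4·a·b + 2]].
At the point, J = [[7.0000, 4.0000], [3.580605, 4.0000]] (det J = 13.677582).
Solving J·Δ = −F gives Δ = (-2.1006, 4.4261).
Then the next iterate is (a, b)₁ = (-3.1006, 3.9261).
Re-evaluating at (-3.1006, 3.9261): F = (157.858321, -99.017879), so ‖F‖₂ = 186.3432.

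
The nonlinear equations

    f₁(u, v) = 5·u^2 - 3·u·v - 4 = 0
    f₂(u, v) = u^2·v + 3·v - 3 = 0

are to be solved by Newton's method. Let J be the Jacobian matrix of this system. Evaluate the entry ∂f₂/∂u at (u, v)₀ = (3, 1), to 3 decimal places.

∂f₂/∂u = 2·u·v.
At (3, 1) this is 6.000.

6.000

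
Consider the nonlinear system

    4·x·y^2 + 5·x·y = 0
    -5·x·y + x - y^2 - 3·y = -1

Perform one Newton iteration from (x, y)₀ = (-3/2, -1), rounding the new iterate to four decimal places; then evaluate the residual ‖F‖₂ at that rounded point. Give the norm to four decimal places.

0.5592

At (-3/2, -1): F = (1.5000, -6.0000).
Jacobian J = [[4·y^2 + 5·y, 8·x·y + 5·x], [-5·y + 1, -5·x - 2·y - 3]].
At the point, J = [[-1.0000, 4.5000], [6.0000, 6.5000]] (det J = -33.5000).
Solving J·Δ = −F gives Δ = (1.0970, -0.0896).
Then the next iterate is (x, y)₁ = (-0.4030, -1.0896).
Re-evaluating at (-0.4030, -1.0896): F = (0.281732, 0.483028), so ‖F‖₂ = 0.5592.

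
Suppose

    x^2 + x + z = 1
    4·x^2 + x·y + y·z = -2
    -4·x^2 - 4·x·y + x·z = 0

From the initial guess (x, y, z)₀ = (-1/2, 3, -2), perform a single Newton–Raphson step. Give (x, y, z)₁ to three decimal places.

(0.294, 4.782, 1.250)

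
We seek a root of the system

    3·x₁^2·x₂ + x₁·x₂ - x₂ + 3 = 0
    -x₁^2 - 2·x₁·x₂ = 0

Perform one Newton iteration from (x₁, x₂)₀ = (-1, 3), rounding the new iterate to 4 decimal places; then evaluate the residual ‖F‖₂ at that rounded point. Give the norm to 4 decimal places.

At (-1, 3): F = (6.0000, 5.0000).
Jacobian J = [[6·x₁·x₂ + x₂, 3·x₁^2 + x₁ - 1], [-2·x₁ - 2·x₂, -2·x₁]].
At the point, J = [[-15.0000, 1.0000], [-4.0000, 2.0000]] (det J = -26.0000).
Solving J·Δ = −F gives Δ = (0.2692, -1.9615).
Then the next iterate is (x₁, x₂)₁ = (-0.7308, 1.0385).
Re-evaluating at (-0.7308, 1.0385): F = (2.866455, 0.983803), so ‖F‖₂ = 3.0306.

3.0306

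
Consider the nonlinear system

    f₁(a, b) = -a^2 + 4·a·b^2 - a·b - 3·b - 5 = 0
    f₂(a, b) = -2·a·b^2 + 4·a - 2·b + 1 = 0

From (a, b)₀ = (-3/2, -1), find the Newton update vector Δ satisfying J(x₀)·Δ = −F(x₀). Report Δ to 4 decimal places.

At (-3/2, -1): F = (-11.7500, 0.0000).
Jacobian J = [[-2·a + 4·b^2 - b, 8·a·b - a - 3], [-2·b^2 + 4, -4·a·b - 2]].
At the point, J = [[8.0000, 10.5000], [2.0000, -8.0000]] (det J = -85.0000).
Solving J·Δ = −F gives Δ = (1.1059, 0.2765).

(1.1059, 0.2765)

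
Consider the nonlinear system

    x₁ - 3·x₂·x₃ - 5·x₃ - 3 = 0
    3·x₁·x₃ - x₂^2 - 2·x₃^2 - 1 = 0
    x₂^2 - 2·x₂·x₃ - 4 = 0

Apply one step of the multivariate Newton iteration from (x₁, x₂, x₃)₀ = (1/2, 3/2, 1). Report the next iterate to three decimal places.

(1.207, 2.108, -0.381)

At (1/2, 3/2, 1): F = (-12.000, -3.750, -4.750).
Jacobian J = [[1, -3·x₃, -3·x₂ - 5], [3·x₃, -2·x₂, 3·x₁ - 4·x₃], [0, 2·x₂ - 2·x₃, -2·x₂]].
At the point, J = [[1.000, -3.000, -9.500], [3.000, -3.000, -2.500], [0.000, 1.000, -3.000]] (det J = -44.000).
Solving J·Δ = −F gives Δ = (0.707, 0.608, -1.381).
Then the next iterate is (x₁, x₂, x₃)₁ = (1.207, 2.108, -0.381).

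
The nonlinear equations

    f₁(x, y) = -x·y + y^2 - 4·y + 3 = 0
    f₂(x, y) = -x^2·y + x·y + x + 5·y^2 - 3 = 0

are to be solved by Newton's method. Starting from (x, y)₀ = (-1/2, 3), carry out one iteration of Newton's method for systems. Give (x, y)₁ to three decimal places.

(-1.015, 1.781)

At (-1/2, 3): F = (1.500, 39.250).
Jacobian J = [[-y, -x + 2·y - 4], [-2·x·y + y + 1, -x^2 + x + 10·y]].
At the point, J = [[-3.000, 2.500], [7.000, 29.250]] (det J = -105.250).
Solving J·Δ = −F gives Δ = (-0.515, -1.219).
Then the next iterate is (x, y)₁ = (-1.015, 1.781).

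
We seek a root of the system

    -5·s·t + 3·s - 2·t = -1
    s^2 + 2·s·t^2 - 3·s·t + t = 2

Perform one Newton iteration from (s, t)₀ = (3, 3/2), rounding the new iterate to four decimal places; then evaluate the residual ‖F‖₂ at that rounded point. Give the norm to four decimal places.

At (3, 3/2): F = (-15.5000, 8.5000).
Jacobian J = [[-5·t + 3, -5·s - 2], [2·s + 2·t^2 - 3·t, 4·s·t - 3·s + 1]].
At the point, J = [[-4.5000, -17.0000], [6.0000, 10.0000]] (det J = 57.0000).
Solving J·Δ = −F gives Δ = (0.1842, -0.9605).
Then the next iterate is (s, t)₁ = (3.1842, 0.5395).
Re-evaluating at (3.1842, 0.5395): F = (0.884221, 5.378590), so ‖F‖₂ = 5.4508.

5.4508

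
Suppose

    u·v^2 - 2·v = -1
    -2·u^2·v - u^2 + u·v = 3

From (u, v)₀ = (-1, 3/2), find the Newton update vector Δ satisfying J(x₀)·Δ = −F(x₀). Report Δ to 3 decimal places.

At (-1, 3/2): F = (-4.250, -8.500).
Jacobian J = [[v^2, 2·u·v - 2], [-4·u·v - 2·u + v, -2·u^2 + u]].
At the point, J = [[2.250, -5.000], [9.500, -3.000]] (det J = 40.750).
Solving J·Δ = −F gives Δ = (0.730, -0.521).

(0.730, -0.521)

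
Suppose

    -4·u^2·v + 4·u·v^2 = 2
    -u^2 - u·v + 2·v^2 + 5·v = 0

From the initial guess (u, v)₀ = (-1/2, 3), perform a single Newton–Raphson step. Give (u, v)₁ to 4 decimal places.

(-0.5525, 1.0369)

At (-1/2, 3): F = (-23.0000, 34.2500).
Jacobian J = [[-8·u·v + 4·v^2, -4·u^2 + 8·u·v], [-2·u - v, -u + 4·v + 5]].
At the point, J = [[48.0000, -13.0000], [-2.0000, 17.5000]] (det J = 814.0000).
Solving J·Δ = −F gives Δ = (-0.0525, -1.9631).
Then the next iterate is (u, v)₁ = (-0.5525, 1.0369).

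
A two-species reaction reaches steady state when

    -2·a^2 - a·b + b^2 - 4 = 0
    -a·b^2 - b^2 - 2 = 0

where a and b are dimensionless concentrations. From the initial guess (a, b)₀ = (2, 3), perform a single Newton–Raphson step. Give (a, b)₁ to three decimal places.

At (2, 3): F = (-9.000, -29.000).
Jacobian J = [[-4·a - b, -a + 2·b], [-b^2, -2·a·b - 2·b]].
At the point, J = [[-11.000, 4.000], [-9.000, -18.000]] (det J = 234.000).
Solving J·Δ = −F gives Δ = (-1.188, -1.017).
Then the next iterate is (a, b)₁ = (0.812, 1.983).

(0.812, 1.983)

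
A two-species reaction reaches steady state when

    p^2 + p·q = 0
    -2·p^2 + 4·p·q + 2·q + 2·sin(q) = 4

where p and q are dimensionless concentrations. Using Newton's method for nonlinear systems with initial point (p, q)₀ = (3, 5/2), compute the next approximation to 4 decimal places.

(1.5458, 1.1203)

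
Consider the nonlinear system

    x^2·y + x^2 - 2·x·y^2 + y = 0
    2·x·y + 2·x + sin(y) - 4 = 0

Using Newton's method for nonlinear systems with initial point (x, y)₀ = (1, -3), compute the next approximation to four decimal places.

(-1.6864, -5.5786)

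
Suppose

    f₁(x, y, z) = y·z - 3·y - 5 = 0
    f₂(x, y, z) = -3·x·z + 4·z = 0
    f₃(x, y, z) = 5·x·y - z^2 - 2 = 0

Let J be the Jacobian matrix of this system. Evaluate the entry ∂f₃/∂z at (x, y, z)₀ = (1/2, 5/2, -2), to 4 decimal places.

4.0000

∂f₃/∂z = -2·z.
At (1/2, 5/2, -2) this is 4.0000.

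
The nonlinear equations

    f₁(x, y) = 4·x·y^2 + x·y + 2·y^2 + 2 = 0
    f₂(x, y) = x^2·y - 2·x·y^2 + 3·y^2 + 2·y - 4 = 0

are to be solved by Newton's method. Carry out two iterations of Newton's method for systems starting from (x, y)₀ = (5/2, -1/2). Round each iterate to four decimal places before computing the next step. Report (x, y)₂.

(-3.1960, 1.6146)

At (5/2, -1/2): F = (3.7500, -8.6250).
Jacobian J = [[4·y^2 + y, 8·x·y + x + 4·y], [2·x·y - 2·y^2, x^2 - 4·x·y + 6·y + 2]].
At the point, J = [[0.5000, -9.5000], [-3.0000, 10.2500]] (det J = -23.3750).
Solving J·Δ = −F gives Δ = (-1.8610, 0.2968).
Then the next iterate is (x, y)₁ = (0.6390, -0.2032).
Round to (0.6390, -0.2032) and repeat: F = (2.058274, -4.418269), J = [[-0.038039, -1.212558], [-0.342270, 1.708500]].
Δ = (-3.8350, 1.8178), so (x, y)₂ = (-3.1960, 1.6146).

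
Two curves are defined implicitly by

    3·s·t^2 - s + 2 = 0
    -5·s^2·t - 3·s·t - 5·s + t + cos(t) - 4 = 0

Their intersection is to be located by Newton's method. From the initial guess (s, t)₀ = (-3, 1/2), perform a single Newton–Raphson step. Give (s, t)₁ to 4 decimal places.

(-1.2644, 0.7573)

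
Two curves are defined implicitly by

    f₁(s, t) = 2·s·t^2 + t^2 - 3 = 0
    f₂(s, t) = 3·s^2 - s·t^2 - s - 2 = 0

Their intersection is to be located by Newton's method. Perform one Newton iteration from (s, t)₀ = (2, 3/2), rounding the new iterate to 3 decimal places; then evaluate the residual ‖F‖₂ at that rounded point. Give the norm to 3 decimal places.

At (2, 3/2): F = (8.250, 3.500).
Jacobian J = [[2·t^2, 4·s·t + 2·t], [6·s - t^2 - 1, -2·s·t]].
At the point, J = [[4.500, 15.000], [8.750, -6.000]] (det J = -158.250).
Solving J·Δ = −F gives Δ = (-0.645, -0.357).
Then the next iterate is (s, t)₁ = (1.355, 1.143).
Re-evaluating at (1.355, 1.143): F = (1.84693, 0.38284), so ‖F‖₂ = 1.886.

1.886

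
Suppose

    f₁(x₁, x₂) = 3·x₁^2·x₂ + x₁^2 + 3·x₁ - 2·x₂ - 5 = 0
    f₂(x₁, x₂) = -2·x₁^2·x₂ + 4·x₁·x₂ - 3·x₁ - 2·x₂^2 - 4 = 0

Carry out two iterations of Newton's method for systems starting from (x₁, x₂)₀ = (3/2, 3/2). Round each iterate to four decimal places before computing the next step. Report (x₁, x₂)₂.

At (3/2, 3/2): F = (8.8750, -10.7500).
Jacobian J = [[6·x₁·x₂ + 2·x₁ + 3, 3·x₁^2 - 2], [-4·x₁·x₂ + 4·x₂ - 3, -2·x₁^2 + 4·x₁ - 4·x₂]].
At the point, J = [[19.5000, 4.7500], [-6.0000, -4.5000]] (det J = -59.2500).
Solving J·Δ = −F gives Δ = (0.1878, -2.6392).
Then the next iterate is (x₁, x₂)₁ = (1.6878, -1.1392).
Round to (1.6878, -1.1392) and repeat: F = (-4.545142, -12.859513), J = [[-5.160851, 6.546007], [0.134167, 5.610662]].
Δ = (1.9668, 2.2449), so (x₁, x₂)₂ = (3.6546, 1.1057).

(3.6546, 1.1057)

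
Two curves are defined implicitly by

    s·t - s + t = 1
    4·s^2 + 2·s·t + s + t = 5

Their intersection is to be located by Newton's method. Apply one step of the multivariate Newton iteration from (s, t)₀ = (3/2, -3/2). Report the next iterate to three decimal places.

(0.821, 0.321)

At (3/2, -3/2): F = (-6.250, -0.500).
Jacobian J = [[t - 1, s + 1], [8·s + 2·t + 1, 2·s + 1]].
At the point, J = [[-2.500, 2.500], [10.000, 4.000]] (det J = -35.000).
Solving J·Δ = −F gives Δ = (-0.679, 1.821).
Then the next iterate is (s, t)₁ = (0.821, 0.321).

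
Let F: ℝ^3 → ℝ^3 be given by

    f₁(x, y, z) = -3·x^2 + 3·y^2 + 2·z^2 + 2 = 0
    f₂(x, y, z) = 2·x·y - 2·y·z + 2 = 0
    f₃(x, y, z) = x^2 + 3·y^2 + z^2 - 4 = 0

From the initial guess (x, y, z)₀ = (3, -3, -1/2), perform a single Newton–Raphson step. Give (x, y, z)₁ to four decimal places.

At (3, -3, -1/2): F = (2.5000, -19.0000, 32.2500).
Jacobian J = [[-6·x, 6·y, 4·z], [2·y, 2·x - 2·z, -2·y], [2·x, 6·y, 2·z]].
At the point, J = [[-18.0000, -18.0000, -2.0000], [-6.0000, 7.0000, 6.0000], [6.0000, -18.0000, -1.0000]] (det J = -2490.0000).
Solving J·Δ = −F gives Δ = (-1.2534, 1.3554, 0.3319).
Then the next iterate is (x, y, z)₁ = (1.7466, -1.6446, -0.1681).

(1.7466, -1.6446, -0.1681)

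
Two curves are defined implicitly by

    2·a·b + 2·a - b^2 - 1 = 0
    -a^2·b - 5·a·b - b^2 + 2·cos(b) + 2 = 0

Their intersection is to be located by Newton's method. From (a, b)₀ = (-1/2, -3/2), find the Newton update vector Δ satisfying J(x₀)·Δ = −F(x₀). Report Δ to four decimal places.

At (-1/2, -3/2): F = (-2.7500, -3.483526).
Jacobian J = [[2·b + 2, 2·a - 2·b], [-2·a·b - 5·b, -a^2 - 5·a - 2·b - 2·sin(b)]].
At the point, J = [[-1.0000, 2.0000], [6.0000, 7.244990]] (det J = -19.244990).
Solving J·Δ = −F gives Δ = (-0.6732, 1.0384).

(-0.6732, 1.0384)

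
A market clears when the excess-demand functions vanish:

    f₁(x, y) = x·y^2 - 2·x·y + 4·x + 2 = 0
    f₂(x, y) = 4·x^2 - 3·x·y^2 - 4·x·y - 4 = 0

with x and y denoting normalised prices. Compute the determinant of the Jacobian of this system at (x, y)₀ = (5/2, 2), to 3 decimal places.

-160.000

J = [[y^2 - 2·y + 4, 2·x·y - 2·x], [8·x - 3·y^2 - 4·y, -6·x·y - 4·x]].
At the point, J = [[4.000, 5.000], [0.000, -40.000]].
det J = -160.000.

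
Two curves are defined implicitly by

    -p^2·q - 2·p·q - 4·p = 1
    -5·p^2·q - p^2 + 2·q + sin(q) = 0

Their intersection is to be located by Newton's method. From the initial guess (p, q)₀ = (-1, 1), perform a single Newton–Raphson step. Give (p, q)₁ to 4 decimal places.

(-4.0910, -15.3639)

At (-1, 1): F = (4.0000, -3.158529).
Jacobian J = [[-2·p·q - 2·q - 4, -p^2 - 2·p], [-10·p·q - 2·p, -5·p^2 + cos(q) + 2]].
At the point, J = [[-4.0000, 1.0000], [12.0000, -2.459698]] (det J = -2.161209).
Solving J·Δ = −F gives Δ = (-3.0910, -16.3639).
Then the next iterate is (p, q)₁ = (-4.0910, -15.3639).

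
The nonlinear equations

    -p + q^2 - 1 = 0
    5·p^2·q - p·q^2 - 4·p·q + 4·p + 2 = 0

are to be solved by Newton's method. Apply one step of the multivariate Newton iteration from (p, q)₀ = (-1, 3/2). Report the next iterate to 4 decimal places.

At (-1, 3/2): F = (2.2500, 13.7500).
Jacobian J = [[-1, 2·q], [10·p·q - q^2 - 4·q + 4, 5·p^2 - 2·p·q - 4·p]].
At the point, J = [[-1.0000, 3.0000], [-19.2500, 12.0000]] (det J = 45.7500).
Solving J·Δ = −F gives Δ = (0.3115, -0.6462).
Then the next iterate is (p, q)₁ = (-0.6885, 0.8538).

(-0.6885, 0.8538)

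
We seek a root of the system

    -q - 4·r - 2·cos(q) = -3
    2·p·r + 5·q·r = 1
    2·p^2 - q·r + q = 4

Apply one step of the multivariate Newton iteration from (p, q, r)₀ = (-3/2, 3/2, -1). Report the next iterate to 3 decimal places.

(-1.250, 1.507, 0.341)

At (-3/2, 3/2, -1): F = (5.35853, -5.500, 3.500).
Jacobian J = [[0, 2·sin(q) - 1, -4], [2·r, 5·r, 2·p + 5·q], [4·p, -r + 1, -q]].
At the point, J = [[0.000, 0.99499, -4.000], [-2.000, -5.000, 4.500], [-6.000, 2.000, -1.500]] (det J = 106.15030).
Solving J·Δ = −F gives Δ = (0.250, 0.007, 1.341).
Then the next iterate is (p, q, r)₁ = (-1.250, 1.507, 0.341).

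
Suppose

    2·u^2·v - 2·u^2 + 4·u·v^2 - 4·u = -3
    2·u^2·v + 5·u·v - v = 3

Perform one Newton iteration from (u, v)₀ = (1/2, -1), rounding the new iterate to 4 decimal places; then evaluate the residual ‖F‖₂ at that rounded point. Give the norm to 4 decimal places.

At (1/2, -1): F = (2.0000, -5.0000).
Jacobian J = [[4·u·v - 4·u + 4·v^2 - 4, 2·u^2 + 8·u·v], [4·u·v + 5·v, 2·u^2 + 5·u - 1]].
At the point, J = [[-4.0000, -3.5000], [-7.0000, 2.0000]] (det J = -32.5000).
Solving J·Δ = −F gives Δ = (-0.4154, 1.0462).
Then the next iterate is (u, v)₁ = (0.0846, 0.0462).
Re-evaluating at (0.0846, 0.0462): F = (2.648669, -3.025996), so ‖F‖₂ = 4.0215.

4.0215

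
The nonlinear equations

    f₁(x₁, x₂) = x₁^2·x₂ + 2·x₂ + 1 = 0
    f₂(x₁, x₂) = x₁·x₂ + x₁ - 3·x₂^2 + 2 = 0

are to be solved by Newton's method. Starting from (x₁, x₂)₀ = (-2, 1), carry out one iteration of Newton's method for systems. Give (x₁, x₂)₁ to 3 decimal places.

(-0.700, 0.700)

At (-2, 1): F = (7.000, -5.000).
Jacobian J = [[2·x₁·x₂, x₁^2 + 2], [x₂ + 1, x₁ - 6·x₂]].
At the point, J = [[-4.000, 6.000], [2.000, -8.000]] (det J = 20.000).
Solving J·Δ = −F gives Δ = (1.300, -0.300).
Then the next iterate is (x₁, x₂)₁ = (-0.700, 0.700).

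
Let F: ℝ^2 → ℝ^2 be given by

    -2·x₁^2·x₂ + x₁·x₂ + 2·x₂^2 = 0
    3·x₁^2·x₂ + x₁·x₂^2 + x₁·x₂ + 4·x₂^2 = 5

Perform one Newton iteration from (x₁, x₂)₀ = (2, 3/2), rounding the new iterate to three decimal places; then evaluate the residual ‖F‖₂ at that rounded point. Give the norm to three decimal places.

At (2, 3/2): F = (-4.500, 29.500).
Jacobian J = [[-4·x₁·x₂ + x₂, -2·x₁^2 + x₁ + 4·x₂], [6·x₁·x₂ + x₂^2 + x₂, 3·x₁^2 + 2·x₁·x₂ + x₁ + 8·x₂]].
At the point, J = [[-10.500, 0.000], [21.750, 32.000]] (det J = -336.000).
Solving J·Δ = −F gives Δ = (-0.429, -0.631).
Then the next iterate is (x₁, x₂)₁ = (1.571, 0.869).
Re-evaluating at (1.571, 0.869): F = (-1.41393, 7.00638), so ‖F‖₂ = 7.148.

7.148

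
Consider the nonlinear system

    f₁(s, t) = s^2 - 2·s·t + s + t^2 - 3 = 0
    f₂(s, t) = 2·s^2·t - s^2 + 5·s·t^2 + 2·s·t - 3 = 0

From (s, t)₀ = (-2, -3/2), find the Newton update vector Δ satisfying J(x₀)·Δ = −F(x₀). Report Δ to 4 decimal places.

At (-2, -3/2): F = (-4.7500, -35.5000).
Jacobian J = [[2·s - 2·t + 1, -2·s + 2·t], [4·s·t - 2·s + 5·t^2 + 2·t, 2·s^2 + 10·s·t + 2·s]].
At the point, J = [[0.0000, 1.0000], [24.2500, 34.0000]] (det J = -24.2500).
Solving J·Δ = −F gives Δ = (-5.1959, 4.7500).

(-5.1959, 4.7500)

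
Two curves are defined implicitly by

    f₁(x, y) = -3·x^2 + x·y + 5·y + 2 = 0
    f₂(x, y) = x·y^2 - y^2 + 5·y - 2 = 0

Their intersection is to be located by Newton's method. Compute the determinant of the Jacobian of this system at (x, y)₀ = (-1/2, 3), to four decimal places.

-64.5000

J = [[-6·x + y, x + 5], [y^2, 2·x·y - 2·y + 5]].
At the point, J = [[6.0000, 4.5000], [9.0000, -4.0000]].
det J = -64.5000.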